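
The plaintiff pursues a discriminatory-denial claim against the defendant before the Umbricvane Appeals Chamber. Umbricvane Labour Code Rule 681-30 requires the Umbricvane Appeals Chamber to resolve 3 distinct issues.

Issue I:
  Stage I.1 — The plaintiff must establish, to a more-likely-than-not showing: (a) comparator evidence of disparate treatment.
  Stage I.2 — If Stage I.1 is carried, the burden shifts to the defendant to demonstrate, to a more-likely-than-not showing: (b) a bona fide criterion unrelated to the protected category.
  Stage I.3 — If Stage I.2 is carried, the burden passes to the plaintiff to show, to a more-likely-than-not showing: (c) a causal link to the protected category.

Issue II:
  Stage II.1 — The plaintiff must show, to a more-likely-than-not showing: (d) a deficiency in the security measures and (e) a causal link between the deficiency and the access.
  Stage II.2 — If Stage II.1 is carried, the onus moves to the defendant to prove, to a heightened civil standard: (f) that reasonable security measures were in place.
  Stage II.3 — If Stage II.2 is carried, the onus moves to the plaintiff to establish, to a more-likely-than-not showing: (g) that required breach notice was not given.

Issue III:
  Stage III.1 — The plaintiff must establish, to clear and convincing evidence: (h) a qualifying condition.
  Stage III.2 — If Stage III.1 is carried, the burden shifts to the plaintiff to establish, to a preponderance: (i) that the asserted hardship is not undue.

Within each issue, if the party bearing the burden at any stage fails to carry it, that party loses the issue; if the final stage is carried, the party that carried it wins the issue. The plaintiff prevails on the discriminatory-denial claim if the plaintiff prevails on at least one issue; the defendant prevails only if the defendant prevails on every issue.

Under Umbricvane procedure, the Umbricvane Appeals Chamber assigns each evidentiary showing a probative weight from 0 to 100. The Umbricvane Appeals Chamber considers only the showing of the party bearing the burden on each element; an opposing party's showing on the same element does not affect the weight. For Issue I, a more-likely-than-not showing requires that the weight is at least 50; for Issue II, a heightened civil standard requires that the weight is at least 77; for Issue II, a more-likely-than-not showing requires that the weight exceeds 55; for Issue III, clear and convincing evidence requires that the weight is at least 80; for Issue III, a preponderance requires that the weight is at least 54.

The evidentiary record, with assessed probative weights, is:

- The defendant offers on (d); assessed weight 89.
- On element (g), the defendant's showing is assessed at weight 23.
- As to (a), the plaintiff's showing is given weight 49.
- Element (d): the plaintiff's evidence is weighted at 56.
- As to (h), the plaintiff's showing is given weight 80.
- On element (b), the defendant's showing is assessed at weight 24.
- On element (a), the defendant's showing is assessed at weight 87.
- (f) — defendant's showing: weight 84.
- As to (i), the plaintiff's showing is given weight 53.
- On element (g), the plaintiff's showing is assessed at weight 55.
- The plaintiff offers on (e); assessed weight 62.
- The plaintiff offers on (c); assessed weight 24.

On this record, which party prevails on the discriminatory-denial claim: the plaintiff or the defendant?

— Issue I —
Stage I.1 (plaintiff, a more-likely-than-not showing, weight is at least 50): (a) 49 (defendant's 87 disregarded) < 50 — fails.
  The plaintiff does not carry Stage I.1.
So the defendant prevails on this issue.
— Issue II —
Stage II.1 (plaintiff, a more-likely-than-not showing, weight exceeds 55): (d) 56 (defendant's 89 disregarded) > 55 — meets; (e) 62 > 55 — meets.
  Stage II.1 carried; the burden shifts to the defendant.
Stage II.2 (defendant, a heightened civil standard, weight is at least 77): (f) 84 ≥ 77 — meets.
  The defendant carries Stage II.2; the plaintiff now bears the burden.
Stage II.3 (plaintiff, a more-likely-than-not showing, weight exceeds 55): (g) 55 (defendant's 23 disregarded) ≤ 55 — fails.
  Not every element is met, so the plaintiff fails to carry Stage II.3.
The defendant prevails on this issue.
— Issue III —
Stage III.1 — burden on plaintiff; standard: clear and convincing evidence (weight is at least 80).
    (h): 80 ≥ 80 [met]
  Stage III.1 carried; the burden remains with the plaintiff.
Stage III.2 — burden on plaintiff; standard: a preponderance (weight is at least 54).
    (i): 53 < 54 [not met]
  Stage III.2 not carried; the plaintiff fails its burden.
The defendant prevails on this issue.
Per-issue: Issue I → defendant; Issue II → defendant; Issue III → defendant. The plaintiff must prevail on at least one issue; overall, the defendant prevails.

defendant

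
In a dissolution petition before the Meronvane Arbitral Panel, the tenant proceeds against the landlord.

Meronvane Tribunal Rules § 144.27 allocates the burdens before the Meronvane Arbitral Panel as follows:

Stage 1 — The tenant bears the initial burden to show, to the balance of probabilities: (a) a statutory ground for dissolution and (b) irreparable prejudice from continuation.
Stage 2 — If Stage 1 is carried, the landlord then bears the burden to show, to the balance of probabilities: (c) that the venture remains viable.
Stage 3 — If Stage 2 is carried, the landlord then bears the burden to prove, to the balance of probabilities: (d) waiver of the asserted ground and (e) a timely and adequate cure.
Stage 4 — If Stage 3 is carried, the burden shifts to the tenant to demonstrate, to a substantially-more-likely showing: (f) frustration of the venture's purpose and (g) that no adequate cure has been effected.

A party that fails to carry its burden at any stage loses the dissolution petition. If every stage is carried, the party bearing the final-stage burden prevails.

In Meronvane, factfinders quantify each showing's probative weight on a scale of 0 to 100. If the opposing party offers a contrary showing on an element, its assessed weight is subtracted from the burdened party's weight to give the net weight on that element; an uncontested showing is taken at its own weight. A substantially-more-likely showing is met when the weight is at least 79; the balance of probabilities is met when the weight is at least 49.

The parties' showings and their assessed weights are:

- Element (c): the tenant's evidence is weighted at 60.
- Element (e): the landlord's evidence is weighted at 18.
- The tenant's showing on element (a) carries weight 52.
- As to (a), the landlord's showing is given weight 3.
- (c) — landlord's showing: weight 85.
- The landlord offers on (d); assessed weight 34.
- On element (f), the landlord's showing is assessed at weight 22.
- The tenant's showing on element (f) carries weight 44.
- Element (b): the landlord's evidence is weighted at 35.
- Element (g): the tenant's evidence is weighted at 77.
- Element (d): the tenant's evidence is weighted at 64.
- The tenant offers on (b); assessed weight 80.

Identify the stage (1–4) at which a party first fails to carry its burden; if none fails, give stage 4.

Stage 1 — burden on tenant; standard: the balance of probabilities (weight is at least 49).
    (a): 52 − 3 = 49 ≥ 49 [met]
    (b): 80 − 35 = 45 < 49 [not met]
  Not every element is met, so the tenant fails to carry Stage 1.
So the landlord prevails.

stage 1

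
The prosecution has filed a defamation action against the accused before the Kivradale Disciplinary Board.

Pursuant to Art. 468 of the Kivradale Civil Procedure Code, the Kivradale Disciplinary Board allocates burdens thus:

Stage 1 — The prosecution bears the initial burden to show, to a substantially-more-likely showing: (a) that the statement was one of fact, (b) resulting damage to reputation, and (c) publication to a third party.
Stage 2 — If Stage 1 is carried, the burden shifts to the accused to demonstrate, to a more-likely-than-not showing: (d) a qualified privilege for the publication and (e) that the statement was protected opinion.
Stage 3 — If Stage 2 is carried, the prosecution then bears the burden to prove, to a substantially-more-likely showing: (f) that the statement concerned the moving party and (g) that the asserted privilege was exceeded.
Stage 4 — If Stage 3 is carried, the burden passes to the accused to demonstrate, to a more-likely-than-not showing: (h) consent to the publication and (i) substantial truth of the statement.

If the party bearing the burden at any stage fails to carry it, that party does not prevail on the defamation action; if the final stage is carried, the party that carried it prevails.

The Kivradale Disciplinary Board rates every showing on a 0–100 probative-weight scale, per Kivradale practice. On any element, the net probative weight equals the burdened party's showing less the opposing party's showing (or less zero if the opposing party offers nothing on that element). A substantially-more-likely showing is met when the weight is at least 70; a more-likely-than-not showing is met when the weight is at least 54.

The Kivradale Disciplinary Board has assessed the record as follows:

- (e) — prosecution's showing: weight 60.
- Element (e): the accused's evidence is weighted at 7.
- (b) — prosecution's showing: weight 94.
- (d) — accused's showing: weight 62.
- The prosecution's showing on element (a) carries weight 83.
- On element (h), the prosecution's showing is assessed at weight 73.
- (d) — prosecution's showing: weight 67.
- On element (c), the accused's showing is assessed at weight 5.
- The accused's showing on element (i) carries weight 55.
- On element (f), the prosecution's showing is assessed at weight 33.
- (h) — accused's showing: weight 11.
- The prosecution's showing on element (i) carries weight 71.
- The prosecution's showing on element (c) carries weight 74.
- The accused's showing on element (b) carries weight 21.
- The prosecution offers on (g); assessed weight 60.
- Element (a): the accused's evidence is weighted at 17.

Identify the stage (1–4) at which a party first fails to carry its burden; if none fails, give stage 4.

stage 1

At Stage 1 the prosecution must meet a substantially-more-likely showing (weight is at least 70): on (a) the weight is 83 less the opposing 17 gives net 66, which does not reach 70, so (a) does not meet the standard; on (b) the weight is 94 less the opposing 21 gives net 73, which does reach 70, so (b) meets the standard; on (c) the weight is 74 less the opposing 5 gives net 69, < 70, so (c) does not meet the standard.
  Not every element is met, so the prosecution fails to carry Stage 1.
The analysis ends at Stage 1; the accused prevails.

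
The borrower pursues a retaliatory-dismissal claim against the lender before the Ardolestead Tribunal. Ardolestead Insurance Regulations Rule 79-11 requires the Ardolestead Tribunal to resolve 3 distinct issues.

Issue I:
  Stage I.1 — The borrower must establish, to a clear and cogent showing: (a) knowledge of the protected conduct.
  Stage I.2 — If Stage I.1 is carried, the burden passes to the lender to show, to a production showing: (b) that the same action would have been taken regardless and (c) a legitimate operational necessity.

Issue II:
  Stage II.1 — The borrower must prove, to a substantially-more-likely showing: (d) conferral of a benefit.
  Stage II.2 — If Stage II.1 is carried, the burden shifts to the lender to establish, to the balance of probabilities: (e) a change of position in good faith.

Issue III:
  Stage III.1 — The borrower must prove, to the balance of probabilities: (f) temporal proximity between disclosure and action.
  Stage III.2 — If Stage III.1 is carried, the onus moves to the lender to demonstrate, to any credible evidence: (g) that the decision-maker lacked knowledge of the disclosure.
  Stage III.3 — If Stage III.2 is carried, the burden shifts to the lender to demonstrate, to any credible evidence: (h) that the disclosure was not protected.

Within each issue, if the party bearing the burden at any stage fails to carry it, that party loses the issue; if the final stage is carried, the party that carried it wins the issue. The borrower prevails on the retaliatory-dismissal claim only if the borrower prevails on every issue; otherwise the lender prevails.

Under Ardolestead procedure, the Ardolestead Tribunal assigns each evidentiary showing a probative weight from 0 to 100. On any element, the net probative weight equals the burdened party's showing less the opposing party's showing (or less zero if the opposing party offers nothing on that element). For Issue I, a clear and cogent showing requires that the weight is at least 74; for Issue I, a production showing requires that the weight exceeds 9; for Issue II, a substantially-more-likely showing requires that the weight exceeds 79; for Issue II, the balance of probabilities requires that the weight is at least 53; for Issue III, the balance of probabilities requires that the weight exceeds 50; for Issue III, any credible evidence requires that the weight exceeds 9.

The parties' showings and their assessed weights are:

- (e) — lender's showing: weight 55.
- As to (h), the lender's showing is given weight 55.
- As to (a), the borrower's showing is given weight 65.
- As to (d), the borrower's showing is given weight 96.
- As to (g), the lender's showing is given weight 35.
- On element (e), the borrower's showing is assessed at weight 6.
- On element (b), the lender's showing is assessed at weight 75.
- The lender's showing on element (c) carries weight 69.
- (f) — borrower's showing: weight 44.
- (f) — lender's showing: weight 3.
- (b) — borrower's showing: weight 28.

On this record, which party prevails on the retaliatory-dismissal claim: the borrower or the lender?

— Issue I —
Stage I.1 — burden on borrower; standard: a clear and cogent showing (weight is at least 74).
    (a): 65 < 74 [not met]
  Stage I.1 not carried; the borrower fails its burden.
The lender prevails on this issue.
— Issue II —
Stage II.1 — burden on borrower; standard: a substantially-more-likely showing (weight exceeds 79).
    (d): 96 > 79 [met]
  Stage II.1 is satisfied; the onus moves to the lender.
Stage II.2 — burden on lender; standard: the balance of probabilities (weight is at least 53).
    (e): 55 − 6 = 49 < 53 [not met]
  Stage II.2 not carried; the lender fails its burden.
So the borrower prevails on this issue.
— Issue III —
At Stage III.1 the borrower must meet the balance of probabilities (weight exceeds 50): on (f) the weight is 44 less the opposing 3 gives net 41, which does not exceed 50, so (f) does not meet the standard.
  Not every element is met, so the borrower fails to carry Stage III.1.
So the lender prevails on this issue.
Per-issue: Issue I → lender; Issue II → borrower; Issue III → lender. The borrower must prevail on every issue; overall, the lender prevails.

lender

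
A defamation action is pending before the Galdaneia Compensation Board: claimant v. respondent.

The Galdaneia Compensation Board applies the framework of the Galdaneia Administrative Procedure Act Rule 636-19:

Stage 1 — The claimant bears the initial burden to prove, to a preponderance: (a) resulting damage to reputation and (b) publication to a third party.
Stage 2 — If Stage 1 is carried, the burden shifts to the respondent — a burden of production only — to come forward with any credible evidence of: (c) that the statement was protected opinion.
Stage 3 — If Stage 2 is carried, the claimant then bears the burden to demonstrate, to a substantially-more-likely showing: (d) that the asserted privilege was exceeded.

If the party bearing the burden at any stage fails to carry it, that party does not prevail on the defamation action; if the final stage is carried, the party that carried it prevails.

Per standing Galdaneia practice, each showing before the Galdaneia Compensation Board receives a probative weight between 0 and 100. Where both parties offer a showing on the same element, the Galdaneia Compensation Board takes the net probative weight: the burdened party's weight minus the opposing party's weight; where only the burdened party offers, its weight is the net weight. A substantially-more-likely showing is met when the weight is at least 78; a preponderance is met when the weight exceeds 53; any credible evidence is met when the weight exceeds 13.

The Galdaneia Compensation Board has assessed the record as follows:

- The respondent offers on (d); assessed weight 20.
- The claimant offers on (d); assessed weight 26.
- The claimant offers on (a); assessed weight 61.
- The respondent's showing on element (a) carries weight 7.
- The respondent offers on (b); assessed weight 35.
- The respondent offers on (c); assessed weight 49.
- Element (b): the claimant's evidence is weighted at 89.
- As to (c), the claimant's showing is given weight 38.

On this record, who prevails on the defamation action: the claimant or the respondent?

Stage 1 (claimant, a preponderance, weight exceeds 53): (a) net 61−7=54 > 53 — meets; (b) net 89−35=54 > 53 — meets.
  All elements met. The burden passes to the respondent.
Stage 2 (respondent, any credible evidence, weight exceeds 13): (c) net 49−38=11 ≤ 13 — fails.
  Stage 2 not carried; the respondent fails its burden.
So the claimant prevails.

claimant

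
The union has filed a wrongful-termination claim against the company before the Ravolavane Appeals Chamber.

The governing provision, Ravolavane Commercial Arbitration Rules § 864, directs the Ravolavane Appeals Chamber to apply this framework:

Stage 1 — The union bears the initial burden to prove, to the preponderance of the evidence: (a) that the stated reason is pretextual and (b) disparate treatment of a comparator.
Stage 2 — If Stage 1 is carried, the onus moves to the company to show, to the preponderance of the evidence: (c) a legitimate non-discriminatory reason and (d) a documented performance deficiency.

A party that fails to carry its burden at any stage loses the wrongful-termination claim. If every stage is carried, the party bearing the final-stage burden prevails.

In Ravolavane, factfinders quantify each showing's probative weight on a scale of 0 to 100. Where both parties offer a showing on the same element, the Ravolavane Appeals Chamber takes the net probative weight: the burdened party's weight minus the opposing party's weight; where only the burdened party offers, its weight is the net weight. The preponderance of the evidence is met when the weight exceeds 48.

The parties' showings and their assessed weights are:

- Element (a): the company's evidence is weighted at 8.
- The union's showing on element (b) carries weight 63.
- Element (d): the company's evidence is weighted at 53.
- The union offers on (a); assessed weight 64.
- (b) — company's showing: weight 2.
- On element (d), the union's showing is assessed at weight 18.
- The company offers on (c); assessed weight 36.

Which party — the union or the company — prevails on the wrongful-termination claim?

union

At Stage 1 the union must meet the preponderance of the evidence (weight exceeds 48): on (a) the weight is 64 less the opposing 8 gives net 56, > 48, so (a) meets the standard; on (b) the weight is 63 less the opposing 2 gives net 61, which does exceed 48, so (b) meets the standard.
  The union carries Stage 1; the company now bears the burden.
At Stage 2 the company must meet the preponderance of the evidence (weight exceeds 48): on (c) the weight is 36, which does not exceed 48, so (c) does not meet the standard; on (d) the weight is 53 less the opposing 18 gives net 35, which does not exceed 48, so (d) does not meet the standard.
  Not every element is met, so the company fails to carry Stage 2.
The union prevails.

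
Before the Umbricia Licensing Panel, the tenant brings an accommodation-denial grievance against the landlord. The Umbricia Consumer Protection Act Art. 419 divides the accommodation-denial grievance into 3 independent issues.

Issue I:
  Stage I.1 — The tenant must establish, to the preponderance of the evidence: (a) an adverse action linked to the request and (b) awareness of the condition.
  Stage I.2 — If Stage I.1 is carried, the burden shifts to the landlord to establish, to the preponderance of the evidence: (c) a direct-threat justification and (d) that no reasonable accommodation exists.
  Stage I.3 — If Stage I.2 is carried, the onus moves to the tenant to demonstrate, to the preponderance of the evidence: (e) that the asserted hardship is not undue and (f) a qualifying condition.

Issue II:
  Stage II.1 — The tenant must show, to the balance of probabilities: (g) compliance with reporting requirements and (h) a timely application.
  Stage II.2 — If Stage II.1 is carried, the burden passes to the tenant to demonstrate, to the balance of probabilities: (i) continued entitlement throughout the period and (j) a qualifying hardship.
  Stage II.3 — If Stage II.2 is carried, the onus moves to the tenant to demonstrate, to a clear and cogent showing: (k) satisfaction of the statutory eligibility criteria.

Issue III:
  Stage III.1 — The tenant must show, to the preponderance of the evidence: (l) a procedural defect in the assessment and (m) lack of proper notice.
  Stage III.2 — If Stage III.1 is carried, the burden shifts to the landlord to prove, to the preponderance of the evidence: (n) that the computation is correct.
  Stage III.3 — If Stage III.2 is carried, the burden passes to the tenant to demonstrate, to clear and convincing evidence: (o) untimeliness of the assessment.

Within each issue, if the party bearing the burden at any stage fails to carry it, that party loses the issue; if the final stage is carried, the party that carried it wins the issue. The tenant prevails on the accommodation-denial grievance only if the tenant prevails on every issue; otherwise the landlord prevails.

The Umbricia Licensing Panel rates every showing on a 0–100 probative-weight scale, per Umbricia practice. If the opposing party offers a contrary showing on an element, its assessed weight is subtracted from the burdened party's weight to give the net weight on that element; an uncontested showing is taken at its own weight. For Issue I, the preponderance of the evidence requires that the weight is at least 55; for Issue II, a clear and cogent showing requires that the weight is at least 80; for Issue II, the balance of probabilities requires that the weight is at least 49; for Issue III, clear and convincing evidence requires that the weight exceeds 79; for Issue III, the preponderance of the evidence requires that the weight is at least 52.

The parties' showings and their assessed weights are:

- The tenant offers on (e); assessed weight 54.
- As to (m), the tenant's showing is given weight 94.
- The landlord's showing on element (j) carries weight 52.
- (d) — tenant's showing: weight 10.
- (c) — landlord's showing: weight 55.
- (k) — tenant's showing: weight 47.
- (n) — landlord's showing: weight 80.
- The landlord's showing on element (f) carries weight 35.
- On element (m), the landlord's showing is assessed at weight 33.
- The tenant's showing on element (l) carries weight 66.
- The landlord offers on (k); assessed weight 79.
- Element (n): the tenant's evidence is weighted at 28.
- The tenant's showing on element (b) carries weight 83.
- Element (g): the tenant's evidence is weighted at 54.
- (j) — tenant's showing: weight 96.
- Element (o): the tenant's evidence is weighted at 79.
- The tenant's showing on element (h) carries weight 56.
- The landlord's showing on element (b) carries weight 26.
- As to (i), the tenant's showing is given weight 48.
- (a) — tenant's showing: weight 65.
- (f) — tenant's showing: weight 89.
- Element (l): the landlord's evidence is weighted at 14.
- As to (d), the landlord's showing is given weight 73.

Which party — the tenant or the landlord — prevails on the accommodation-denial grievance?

— Issue I —
At Stage I.1 the tenant must meet the preponderance of the evidence (weight is at least 55): on (a) the weight is 65, ≥ 55, so (a) meets the standard; on (b) the weight is 83 less the opposing 26 gives net 57, ≥ 55, so (b) meets the standard.
  The tenant carries Stage I.1; the landlord now bears the burden.
At Stage I.2 the landlord must meet the preponderance of the evidence (weight is at least 55): on (c) the weight is 55, which does reach 55, so (c) meets the standard; on (d) the weight is 73 less the opposing 10 gives net 63, which does reach 55, so (d) meets the standard.
  Stage I.2 carried; the burden shifts to the tenant.
At Stage I.3 the tenant must meet the preponderance of the evidence (weight is at least 55): on (e) the weight is 54, < 55, so (e) does not meet the standard; on (f) the weight is 89 less the opposing 35 gives net 54, < 55, so (f) does not meet the standard.
  The tenant does not carry Stage I.3.
So the landlord prevails on this issue.
— Issue II —
At Stage II.1 the tenant must meet the balance of probabilities (weight is at least 49): on (g) the weight is 54, which does reach 49, so (g) meets the standard; on (h) the weight is 56, which does reach 49, so (h) meets the standard.
  Stage II.1 is satisfied; the tenant continues to bear the burden.
At Stage II.2 the tenant must meet the balance of probabilities (weight is at least 49): on (i) the weight is 48, which does not reach 49, so (i) does not meet the standard; on (j) the weight is 96 less the opposing 52 gives net 44, which does not reach 49, so (j) does not meet the standard.
  The tenant does not carry Stage II.2.
So the landlord prevails on this issue.
— Issue III —
Stage III.1 (tenant, the preponderance of the evidence, weight is at least 52): (l) net 66−14=52 ≥ 52 — meets; (m) net 94−33=61 ≥ 52 — meets.
  Stage III.1 carried; the burden shifts to the landlord.
Stage III.2 (landlord, the preponderance of the evidence, weight is at least 52): (n) net 80−28=52 ≥ 52 — meets.
  The landlord carries Stage III.2; the tenant now bears the burden.
Stage III.3 (tenant, clear and convincing evidence, weight exceeds 79): (o) 79 ≤ 79 — fails.
  The tenant does not carry Stage III.3.
The landlord prevails on this issue.
Per-issue: Issue I → landlord; Issue II → landlord; Issue III → landlord. The tenant must prevail on every issue; overall, the landlord prevails.

landlord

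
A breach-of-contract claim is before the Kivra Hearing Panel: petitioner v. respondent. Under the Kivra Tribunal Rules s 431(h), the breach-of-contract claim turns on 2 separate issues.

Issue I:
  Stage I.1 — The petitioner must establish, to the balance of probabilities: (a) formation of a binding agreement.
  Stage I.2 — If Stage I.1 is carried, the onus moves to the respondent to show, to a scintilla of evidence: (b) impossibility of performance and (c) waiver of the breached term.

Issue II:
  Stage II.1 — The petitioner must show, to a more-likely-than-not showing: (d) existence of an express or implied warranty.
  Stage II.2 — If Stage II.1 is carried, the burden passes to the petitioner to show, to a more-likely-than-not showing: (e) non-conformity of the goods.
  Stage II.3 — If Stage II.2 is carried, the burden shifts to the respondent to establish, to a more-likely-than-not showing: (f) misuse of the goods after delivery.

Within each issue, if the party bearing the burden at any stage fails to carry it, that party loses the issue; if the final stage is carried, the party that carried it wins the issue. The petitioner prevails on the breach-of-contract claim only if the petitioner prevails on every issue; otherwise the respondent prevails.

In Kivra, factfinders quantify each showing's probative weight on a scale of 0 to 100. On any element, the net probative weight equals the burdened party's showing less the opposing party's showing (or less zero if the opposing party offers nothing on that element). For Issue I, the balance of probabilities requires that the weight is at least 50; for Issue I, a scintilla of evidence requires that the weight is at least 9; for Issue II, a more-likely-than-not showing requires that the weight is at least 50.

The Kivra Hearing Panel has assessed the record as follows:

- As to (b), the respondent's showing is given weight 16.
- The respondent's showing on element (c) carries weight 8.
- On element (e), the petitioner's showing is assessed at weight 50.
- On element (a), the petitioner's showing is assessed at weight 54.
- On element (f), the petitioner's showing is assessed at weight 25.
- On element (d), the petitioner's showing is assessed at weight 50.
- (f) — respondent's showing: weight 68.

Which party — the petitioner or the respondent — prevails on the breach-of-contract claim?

petitioner

— Issue I —
Stage I.1 (petitioner, the balance of probabilities, weight is at least 50): (a) 54 ≥ 50 — meets.
  Stage I.1 is satisfied; the onus moves to the respondent.
Stage I.2 (respondent, a scintilla of evidence, weight is at least 9): (b) 16 ≥ 9 — meets; (c) 8 < 9 — fails.
  Not every element is met, so the respondent fails to carry Stage I.2.
The petitioner prevails on this issue.
— Issue II —
Stage II.1 (petitioner, a more-likely-than-not showing, weight is at least 50): (d) 50 ≥ 50 — meets.
  All elements met. The petitioner retains the burden for Stage II.2.
Stage II.2 (petitioner, a more-likely-than-not showing, weight is at least 50): (e) 50 ≥ 50 — meets.
  All elements met. The burden passes to the respondent.
Stage II.3 (respondent, a more-likely-than-not showing, weight is at least 50): (f) net 68−25=43 < 50 — fails.
  Stage II.3 not carried; the respondent fails its burden.
So the petitioner prevails on this issue.
Per-issue: Issue I → petitioner; Issue II → petitioner. The petitioner must prevail on every issue; overall, the petitioner prevails.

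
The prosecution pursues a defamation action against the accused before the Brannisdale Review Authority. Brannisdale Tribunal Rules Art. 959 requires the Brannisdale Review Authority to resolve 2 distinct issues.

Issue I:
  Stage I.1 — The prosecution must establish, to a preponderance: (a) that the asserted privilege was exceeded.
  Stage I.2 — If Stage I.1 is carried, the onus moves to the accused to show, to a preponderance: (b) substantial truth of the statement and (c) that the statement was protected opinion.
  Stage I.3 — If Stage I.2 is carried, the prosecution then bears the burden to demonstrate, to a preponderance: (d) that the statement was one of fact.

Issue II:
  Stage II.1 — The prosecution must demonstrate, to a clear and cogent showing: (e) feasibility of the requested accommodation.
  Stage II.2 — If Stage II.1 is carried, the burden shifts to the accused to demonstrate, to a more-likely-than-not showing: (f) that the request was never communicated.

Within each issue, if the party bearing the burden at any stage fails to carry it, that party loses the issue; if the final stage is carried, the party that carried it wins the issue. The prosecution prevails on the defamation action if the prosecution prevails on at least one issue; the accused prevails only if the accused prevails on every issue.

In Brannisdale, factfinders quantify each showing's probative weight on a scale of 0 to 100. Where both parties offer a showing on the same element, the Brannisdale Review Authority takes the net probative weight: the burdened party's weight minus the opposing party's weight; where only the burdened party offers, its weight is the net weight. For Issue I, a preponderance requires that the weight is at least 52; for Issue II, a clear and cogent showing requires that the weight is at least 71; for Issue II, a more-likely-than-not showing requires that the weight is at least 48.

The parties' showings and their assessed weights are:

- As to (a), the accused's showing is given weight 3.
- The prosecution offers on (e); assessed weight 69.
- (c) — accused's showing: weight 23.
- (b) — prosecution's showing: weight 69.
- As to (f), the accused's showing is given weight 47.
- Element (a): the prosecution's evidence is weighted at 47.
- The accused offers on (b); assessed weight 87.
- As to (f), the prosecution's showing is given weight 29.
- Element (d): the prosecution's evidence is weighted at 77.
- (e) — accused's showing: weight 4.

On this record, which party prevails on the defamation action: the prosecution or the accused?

— Issue I —
Stage I.1 (prosecution, a preponderance, weight is at least 52): (a) net 47−3=44 < 52 — fails.
  The prosecution does not carry Stage I.1.
The accused prevails on this issue.
— Issue II —
Stage II.1 (prosecution, a clear and cogent showing, weight is at least 71): (e) net 69−4=65 < 71 — fails.
  Not every element is met, so the prosecution fails to carry Stage II.1.
So the accused prevails on this issue.
Per-issue: Issue I → accused; Issue II → accused. The prosecution must prevail on at least one issue; overall, the accused prevails.

accused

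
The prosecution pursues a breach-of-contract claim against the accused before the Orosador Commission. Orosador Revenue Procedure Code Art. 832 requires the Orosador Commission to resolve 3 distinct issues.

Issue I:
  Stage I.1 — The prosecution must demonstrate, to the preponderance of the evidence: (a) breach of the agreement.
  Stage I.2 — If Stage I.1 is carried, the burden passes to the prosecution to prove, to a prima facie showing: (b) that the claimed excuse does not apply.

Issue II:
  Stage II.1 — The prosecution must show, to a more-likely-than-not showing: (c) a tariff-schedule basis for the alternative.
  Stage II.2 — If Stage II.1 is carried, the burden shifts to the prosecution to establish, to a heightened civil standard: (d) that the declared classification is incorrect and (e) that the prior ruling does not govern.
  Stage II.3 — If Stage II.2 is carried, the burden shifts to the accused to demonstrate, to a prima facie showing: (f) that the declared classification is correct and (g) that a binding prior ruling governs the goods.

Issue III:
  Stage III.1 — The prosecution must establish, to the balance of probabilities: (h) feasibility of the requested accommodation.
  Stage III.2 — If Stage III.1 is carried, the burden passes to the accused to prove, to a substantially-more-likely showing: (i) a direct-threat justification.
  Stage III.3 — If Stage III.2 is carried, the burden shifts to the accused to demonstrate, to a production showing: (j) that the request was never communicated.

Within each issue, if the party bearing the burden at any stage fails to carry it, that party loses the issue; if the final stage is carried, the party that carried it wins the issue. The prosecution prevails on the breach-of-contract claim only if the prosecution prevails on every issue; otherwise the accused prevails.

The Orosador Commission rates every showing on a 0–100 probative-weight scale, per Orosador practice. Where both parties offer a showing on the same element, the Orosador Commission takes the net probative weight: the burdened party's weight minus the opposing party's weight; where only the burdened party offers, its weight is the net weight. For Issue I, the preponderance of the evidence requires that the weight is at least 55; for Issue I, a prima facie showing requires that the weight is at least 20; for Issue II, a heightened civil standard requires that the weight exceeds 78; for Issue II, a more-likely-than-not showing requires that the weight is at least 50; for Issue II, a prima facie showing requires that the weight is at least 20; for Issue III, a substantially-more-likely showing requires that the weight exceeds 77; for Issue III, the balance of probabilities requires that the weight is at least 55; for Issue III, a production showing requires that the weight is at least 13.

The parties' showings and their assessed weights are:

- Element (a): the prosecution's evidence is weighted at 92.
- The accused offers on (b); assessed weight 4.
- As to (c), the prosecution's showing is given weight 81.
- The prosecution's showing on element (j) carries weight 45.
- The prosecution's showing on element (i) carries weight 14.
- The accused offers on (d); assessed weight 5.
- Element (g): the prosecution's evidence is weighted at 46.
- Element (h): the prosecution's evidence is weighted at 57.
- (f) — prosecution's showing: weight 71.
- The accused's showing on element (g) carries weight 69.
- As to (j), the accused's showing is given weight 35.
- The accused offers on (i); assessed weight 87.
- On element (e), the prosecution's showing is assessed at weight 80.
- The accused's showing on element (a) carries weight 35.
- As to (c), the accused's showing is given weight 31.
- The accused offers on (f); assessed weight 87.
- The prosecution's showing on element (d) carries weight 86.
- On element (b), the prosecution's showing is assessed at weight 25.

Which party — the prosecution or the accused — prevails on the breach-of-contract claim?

prosecution

— Issue I —
Stage I.1 (prosecution, the preponderance of the evidence, weight is at least 55): (a) net 92−35=57 ≥ 55 — meets.
  Stage I.1 carried; the burden remains with the prosecution.
Stage I.2 (prosecution, a prima facie showing, weight is at least 20): (b) net 25−4=21 ≥ 20 — meets.
  All elements met at the final stage.
With every stage satisfied, the prosecution prevails on this issue.
— Issue II —
Stage II.1 (prosecution, a more-likely-than-not showing, weight is at least 50): (c) net 81−31=50 ≥ 50 — meets.
  Stage II.1 is satisfied; the prosecution continues to bear the burden.
Stage II.2 (prosecution, a heightened civil standard, weight exceeds 78): (d) net 86−5=81 > 78 — meets; (e) 80 > 78 — meets.
  All elements met. The burden passes to the accused.
Stage II.3 (accused, a prima facie showing, weight is at least 20): (f) net 87−71=16 < 20 — fails; (g) net 69−46=23 ≥ 20 — meets.
  Stage II.3 not carried; the accused fails its burden.
The prosecution prevails on this issue.
— Issue III —
At Stage III.1 the prosecution must meet the balance of probabilities (weight is at least 55): on (h) the weight is 57, ≥ 55, so (h) meets the standard.
  Stage III.1 carried; the burden shifts to the accused.
At Stage III.2 the accused must meet a substantially-more-likely showing (weight exceeds 77): on (i) the weight is 87 less the opposing 14 gives net 73, which does not exceed 77, so (i) does not meet the standard.
  Not every element is met, so the accused fails to carry Stage III.2.
The analysis ends at Stage III.2; the prosecution prevails on this issue.
Per-issue: Issue I → prosecution; Issue II → prosecution; Issue III → prosecution. The prosecution must prevail on every issue; overall, the prosecution prevails.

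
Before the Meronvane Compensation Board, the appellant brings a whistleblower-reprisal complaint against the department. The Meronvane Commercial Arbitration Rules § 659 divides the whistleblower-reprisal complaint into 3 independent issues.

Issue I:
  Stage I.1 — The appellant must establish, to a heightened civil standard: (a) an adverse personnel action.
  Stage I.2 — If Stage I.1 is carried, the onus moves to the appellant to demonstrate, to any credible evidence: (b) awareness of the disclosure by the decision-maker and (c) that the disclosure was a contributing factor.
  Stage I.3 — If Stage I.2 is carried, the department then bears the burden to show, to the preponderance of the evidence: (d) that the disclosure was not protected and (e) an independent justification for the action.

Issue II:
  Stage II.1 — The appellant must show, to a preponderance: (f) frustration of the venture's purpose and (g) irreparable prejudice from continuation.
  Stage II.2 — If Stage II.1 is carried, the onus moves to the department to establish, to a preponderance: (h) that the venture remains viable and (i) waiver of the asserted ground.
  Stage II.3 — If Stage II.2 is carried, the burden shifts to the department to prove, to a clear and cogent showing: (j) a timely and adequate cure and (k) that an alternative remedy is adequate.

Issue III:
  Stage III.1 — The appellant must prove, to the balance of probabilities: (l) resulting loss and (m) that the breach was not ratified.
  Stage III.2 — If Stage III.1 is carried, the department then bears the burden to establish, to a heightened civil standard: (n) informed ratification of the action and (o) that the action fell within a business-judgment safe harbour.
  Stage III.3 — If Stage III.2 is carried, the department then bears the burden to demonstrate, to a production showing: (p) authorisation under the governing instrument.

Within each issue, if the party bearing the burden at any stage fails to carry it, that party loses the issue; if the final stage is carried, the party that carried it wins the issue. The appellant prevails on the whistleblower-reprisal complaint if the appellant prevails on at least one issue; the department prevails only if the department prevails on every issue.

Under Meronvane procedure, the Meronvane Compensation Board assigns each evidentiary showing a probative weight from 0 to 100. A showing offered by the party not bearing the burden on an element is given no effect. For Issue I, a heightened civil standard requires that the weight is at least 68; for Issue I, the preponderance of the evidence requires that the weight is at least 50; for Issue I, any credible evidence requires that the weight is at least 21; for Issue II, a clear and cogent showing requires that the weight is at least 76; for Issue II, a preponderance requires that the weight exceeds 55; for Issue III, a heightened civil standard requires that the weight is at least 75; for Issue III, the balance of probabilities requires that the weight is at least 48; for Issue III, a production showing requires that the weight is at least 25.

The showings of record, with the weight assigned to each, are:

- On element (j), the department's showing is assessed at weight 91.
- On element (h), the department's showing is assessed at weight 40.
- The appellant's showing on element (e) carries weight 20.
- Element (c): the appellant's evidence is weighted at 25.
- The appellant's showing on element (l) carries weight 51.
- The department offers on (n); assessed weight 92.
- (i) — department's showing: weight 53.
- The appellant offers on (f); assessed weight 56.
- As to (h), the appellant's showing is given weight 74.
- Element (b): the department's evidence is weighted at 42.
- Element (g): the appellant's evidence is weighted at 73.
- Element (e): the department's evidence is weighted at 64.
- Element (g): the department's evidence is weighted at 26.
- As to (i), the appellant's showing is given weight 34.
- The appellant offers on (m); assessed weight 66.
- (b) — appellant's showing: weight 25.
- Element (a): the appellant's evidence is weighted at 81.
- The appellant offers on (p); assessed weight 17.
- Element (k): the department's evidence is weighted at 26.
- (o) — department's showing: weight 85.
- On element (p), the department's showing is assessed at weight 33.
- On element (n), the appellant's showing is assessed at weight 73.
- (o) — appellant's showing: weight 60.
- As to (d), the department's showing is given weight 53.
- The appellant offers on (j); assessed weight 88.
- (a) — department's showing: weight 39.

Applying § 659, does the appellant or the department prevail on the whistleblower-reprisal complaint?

appellant

— Issue I —
Stage I.1 (appellant, a heightened civil standard, weight is at least 68): (a) 81 (department's 39 disregarded) ≥ 68 — meets.
  Stage I.1 is satisfied; the appellant continues to bear the burden.
Stage I.2 (appellant, any credible evidence, weight is at least 21): (b) 25 (department's 42 disregarded) ≥ 21 — meets; (c) 25 ≥ 21 — meets.
  The appellant carries Stage I.2; the department now bears the burden.
Stage I.3 (department, the preponderance of the evidence, weight is at least 50): (d) 53 ≥ 50 — meets; (e) 64 (appellant's 20 disregarded) ≥ 50 — meets.
  Stage I.3 carried; the final stage is satisfied.
With every stage satisfied, the department prevails on this issue.
— Issue II —
Stage II.1 (appellant, a preponderance, weight exceeds 55): (f) 56 > 55 — meets; (g) 73 (department's 26 disregarded) > 55 — meets.
  The appellant carries Stage II.1; the department now bears the burden.
Stage II.2 (department, a preponderance, weight exceeds 55): (h) 40 (appellant's 74 disregarded) ≤ 55 — fails; (i) 53 (appellant's 34 disregarded) ≤ 55 — fails.
  Not every element is met, so the department fails to carry Stage II.2.
The analysis ends at Stage II.2; the appellant prevails on this issue.
— Issue III —
Stage III.1 — burden on appellant; standard: the balance of probabilities (weight is at least 48).
    (l): 51 ≥ 48 [met]
    (m): 66 ≥ 48 [met]
  All elements met. The burden passes to the department.
Stage III.2 — burden on department; standard: a heightened civil standard (weight is at least 75).
    (n): 92 (appellant's 73 disregarded) ≥ 75 [met]
    (o): 85 (appellant's 60 disregarded) ≥ 75 [met]
  Stage III.2 carried; the burden remains with the department.
Stage III.3 — burden on department; standard: a production showing (weight is at least 25).
    (p): 33 (appellant's 17 disregarded) ≥ 25 [met]
  The department carries the last stage.
All stages carried — the department prevails on this issue.
Per-issue: Issue I → department; Issue II → appellant; Issue III → department. The appellant must prevail on at least one issue; overall, the appellant prevails.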